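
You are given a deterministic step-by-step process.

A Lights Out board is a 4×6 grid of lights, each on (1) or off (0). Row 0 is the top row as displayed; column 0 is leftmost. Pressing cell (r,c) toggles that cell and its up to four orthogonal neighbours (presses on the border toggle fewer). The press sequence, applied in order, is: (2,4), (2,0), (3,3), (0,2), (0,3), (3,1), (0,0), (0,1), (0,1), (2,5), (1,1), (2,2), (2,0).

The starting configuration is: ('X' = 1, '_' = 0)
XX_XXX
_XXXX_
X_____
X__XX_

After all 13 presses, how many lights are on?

[0] XX_XXX
_XXXX_
X_____
X__XX_
[1] XX_XXX
_XXX__
X__XXX
X__X__
[2] XX_XXX
XXXX__
_X_XXX
___X__
[3] XX_XXX
XXXX__
_X__XX
__X_X_
[4] X_X_XX
XX_X__
_X__XX
__X_X_
[5] X__X_X
XX____
_X__XX
__X_X_
[6] X__X_X
XX____
____XX
XX__X_
[7] _X_X_X
_X____
____XX
XX__X_
[8] X_XX_X
______
____XX
XX__X_
[9] _X_X_X
_X____
____XX
XX__X_
[10] _X_X_X
_X___X
______
XX__XX
[11] ___X_X
X_X__X
_X____
XX__XX
[12] ___X_X
X____X
__XX__
XXX_XX
[13] ___X_X
_____X
XXXX__
_XX_XX

11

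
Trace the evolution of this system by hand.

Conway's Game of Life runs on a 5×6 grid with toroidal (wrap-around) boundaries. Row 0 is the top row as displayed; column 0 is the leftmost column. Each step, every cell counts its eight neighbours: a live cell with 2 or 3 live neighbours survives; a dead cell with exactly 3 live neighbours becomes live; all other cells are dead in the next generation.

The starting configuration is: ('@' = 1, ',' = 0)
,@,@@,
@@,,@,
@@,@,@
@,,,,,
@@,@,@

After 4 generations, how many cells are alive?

t=0: ,@,@@,
@@,,@,
@@,@,@
@,,,,,
@@,@,@
t=1: ,,,@,,
,,,,,,
,,@,@,
,,,,,,
,@,@,@
t=2: ,,@,@,
,,,@,,
,,,,,,
,,@@@,
,,@,@,
t=3: ,,@,@,
,,,@,,
,,@,@,
,,@,@,
,@@,@@
t=4: ,@@,@@
,,@,@,
,,@,@,
,,@,@,
,@@,@@

14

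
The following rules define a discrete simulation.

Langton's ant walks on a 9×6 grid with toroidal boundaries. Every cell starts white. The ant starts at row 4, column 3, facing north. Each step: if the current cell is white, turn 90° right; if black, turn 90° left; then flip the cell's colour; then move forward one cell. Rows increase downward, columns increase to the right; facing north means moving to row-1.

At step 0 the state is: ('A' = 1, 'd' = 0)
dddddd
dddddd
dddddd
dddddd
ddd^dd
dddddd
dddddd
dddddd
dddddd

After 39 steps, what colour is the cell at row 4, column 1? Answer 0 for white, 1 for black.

[0] dddddd
dddddd
dddddd
dddddd
ddd^dd
dddddd
dddddd
dddddd
dddddd
[1] dddddd
dddddd
dddddd
dddddd
dddA>d
dddddd
dddddd
dddddd
dddddd
[2] dddddd
dddddd
dddddd
dddddd
dddAAd
ddddvd
dddddd
dddddd
dddddd
[3] dddddd
dddddd
dddddd
dddddd
dddAAd
ddd<Ad
dddddd
dddddd
dddddd
[4] dddddd
dddddd
dddddd
dddddd
ddd^Ad
dddAAd
dddddd
dddddd
dddddd
[5] dddddd
dddddd
dddddd
dddddd
dd<dAd
dddAAd
dddddd
dddddd
dddddd
[6] dddddd
dddddd
dddddd
dd^ddd
ddAdAd
dddAAd
dddddd
dddddd
dddddd
[7] dddddd
dddddd
dddddd
ddA>dd
ddAdAd
dddAAd
dddddd
dddddd
dddddd
[8] dddddd
dddddd
dddddd
ddAAdd
ddAvAd
dddAAd
dddddd
dddddd
dddddd
[9] dddddd
dddddd
dddddd
ddAAdd
dd<AAd
dddAAd
dddddd
dddddd
dddddd
[10] dddddd
dddddd
dddddd
ddAAdd
dddAAd
ddvAAd
dddddd
dddddd
dddddd
[11] dddddd
dddddd
dddddd
ddAAdd
dddAAd
d<AAAd
dddddd
dddddd
dddddd
[12] dddddd
dddddd
dddddd
ddAAdd
d^dAAd
dAAAAd
dddddd
dddddd
dddddd
[13] dddddd
dddddd
dddddd
ddAAdd
dA>AAd
dAAAAd
dddddd
dddddd
dddddd
[14] dddddd
dddddd
dddddd
ddAAdd
dAAAAd
dAvAAd
dddddd
dddddd
dddddd
[15] dddddd
dddddd
dddddd
ddAAdd
dAAAAd
dAd>Ad
dddddd
dddddd
dddddd
[16] dddddd
dddddd
dddddd
ddAAdd
dAA^Ad
dAddAd
dddddd
dddddd
dddddd
[17] dddddd
dddddd
dddddd
ddAAdd
dA<dAd
dAddAd
dddddd
dddddd
dddddd
[18] dddddd
dddddd
dddddd
ddAAdd
dAddAd
dAvdAd
dddddd
dddddd
dddddd
[19] dddddd
dddddd
dddddd
ddAAdd
dAddAd
d<AdAd
dddddd
dddddd
dddddd
[20] dddddd
dddddd
dddddd
ddAAdd
dAddAd
ddAdAd
dvdddd
dddddd
dddddd
[21] dddddd
dddddd
dddddd
ddAAdd
dAddAd
ddAdAd
<Adddd
dddddd
dddddd
[22] dddddd
dddddd
dddddd
ddAAdd
dAddAd
^dAdAd
AAdddd
dddddd
dddddd
[23] dddddd
dddddd
dddddd
ddAAdd
dAddAd
A>AdAd
AAdddd
dddddd
dddddd
[24] dddddd
dddddd
dddddd
ddAAdd
dAddAd
AAAdAd
Avdddd
dddddd
dddddd
[25] dddddd
dddddd
dddddd
ddAAdd
dAddAd
AAAdAd
Ad>ddd
dddddd
dddddd
[26] dddddd
dddddd
dddddd
ddAAdd
dAddAd
AAAdAd
AdAddd
ddvddd
dddddd
[27] dddddd
dddddd
dddddd
ddAAdd
dAddAd
AAAdAd
AdAddd
d<Addd
dddddd
[28] dddddd
dddddd
dddddd
ddAAdd
dAddAd
AAAdAd
A^Addd
dAAddd
dddddd
[29] dddddd
dddddd
dddddd
ddAAdd
dAddAd
AAAdAd
AA>ddd
dAAddd
dddddd
[30] dddddd
dddddd
dddddd
ddAAdd
dAddAd
AA^dAd
AAdddd
dAAddd
dddddd
[31] dddddd
dddddd
dddddd
ddAAdd
dAddAd
A<ddAd
AAdddd
dAAddd
dddddd
[32] dddddd
dddddd
dddddd
ddAAdd
dAddAd
AdddAd
Avdddd
dAAddd
dddddd
[33] dddddd
dddddd
dddddd
ddAAdd
dAddAd
AdddAd
Ad>ddd
dAAddd
dddddd
[34] dddddd
dddddd
dddddd
ddAAdd
dAddAd
AdddAd
AdAddd
dAvddd
dddddd
[35] dddddd
dddddd
dddddd
ddAAdd
dAddAd
AdddAd
AdAddd
dAd>dd
dddddd
[36] dddddd
dddddd
dddddd
ddAAdd
dAddAd
AdddAd
AdAddd
dAdAdd
dddvdd
[37] dddddd
dddddd
dddddd
ddAAdd
dAddAd
AdddAd
AdAddd
dAdAdd
dd<Add
[38] dddddd
dddddd
dddddd
ddAAdd
dAddAd
AdddAd
AdAddd
dA^Add
ddAAdd
[39] dddddd
dddddd
dddddd
ddAAdd
dAddAd
AdddAd
AdAddd
dAA>dd
ddAAdd

1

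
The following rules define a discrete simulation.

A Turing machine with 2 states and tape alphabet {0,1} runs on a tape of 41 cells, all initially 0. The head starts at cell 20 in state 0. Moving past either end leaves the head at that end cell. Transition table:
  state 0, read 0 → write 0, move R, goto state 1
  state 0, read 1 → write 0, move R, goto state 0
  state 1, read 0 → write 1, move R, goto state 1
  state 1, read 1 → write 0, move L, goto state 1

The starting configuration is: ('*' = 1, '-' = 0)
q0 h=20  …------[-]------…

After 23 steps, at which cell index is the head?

38

step 0: q0 h=20  …------[-]------…
step 1: q1 h=21  …------[-]------…
step 2: q1 h=22  …-----*[-]------…
step 3: q1 h=23  …----**[-]------…
step 4: q1 h=24  …---***[-]------…
step 5: q1 h=25  …--****[-]------…
step 6: q1 h=26  …-*****[-]------…
step 7: q1 h=27  …******[-]------…
step 8: q1 h=28  …******[-]------…
step 9: q1 h=29  …******[-]------…
step 10: q1 h=30  …******[-]------…
step 11: q1 h=31  …******[-]------…
step 12: q1 h=32  …******[-]------…
step 13: q1 h=33  …******[-]------…
step 14: q1 h=34  …******[-]------|
step 15: q1 h=35  …******[-]-----|
step 16: q1 h=36  …******[-]----|
step 17: q1 h=37  …******[-]---|
step 18: q1 h=38  …******[-]--|
step 19: q1 h=39  …******[-]-|
step 20: q1 h=40  …******[-]|
step 21: q1 h=40  …******[*]|
step 22: q1 h=39  …******[*]-|
step 23: q1 h=38  …******[*]--|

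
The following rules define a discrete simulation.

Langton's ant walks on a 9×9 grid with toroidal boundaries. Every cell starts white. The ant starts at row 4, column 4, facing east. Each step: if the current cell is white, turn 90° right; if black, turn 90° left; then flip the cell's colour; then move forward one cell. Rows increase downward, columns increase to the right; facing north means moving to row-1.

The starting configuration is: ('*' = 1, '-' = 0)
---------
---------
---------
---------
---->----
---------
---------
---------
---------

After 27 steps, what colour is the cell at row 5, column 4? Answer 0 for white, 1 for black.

0) ---------
---------
---------
---------
---->----
---------
---------
---------
---------
1) ---------
---------
---------
---------
----*----
----v----
---------
---------
---------
2) ---------
---------
---------
---------
----*----
---<*----
---------
---------
---------
3) ---------
---------
---------
---------
---^*----
---**----
---------
---------
---------
4) ---------
---------
---------
---------
---*>----
---**----
---------
---------
---------
5) ---------
---------
---------
----^----
---*-----
---**----
---------
---------
---------
6) ---------
---------
---------
----*>---
---*-----
---**----
---------
---------
---------
7) ---------
---------
---------
----**---
---*-v---
---**----
---------
---------
---------
8) ---------
---------
---------
----**---
---*<*---
---**----
---------
---------
---------
9) ---------
---------
---------
----^*---
---***---
---**----
---------
---------
---------
10) ---------
---------
---------
---<-*---
---***---
---**----
---------
---------
---------
11) ---------
---------
---^-----
---*-*---
---***---
---**----
---------
---------
---------
12) ---------
---------
---*>----
---*-*---
---***---
---**----
---------
---------
---------
13) ---------
---------
---**----
---*v*---
---***---
---**----
---------
---------
---------
14) ---------
---------
---**----
---<**---
---***---
---**----
---------
---------
---------
15) ---------
---------
---**----
----**---
---v**---
---**----
---------
---------
---------
16) ---------
---------
---**----
----**---
---->*---
---**----
---------
---------
---------
17) ---------
---------
---**----
----^*---
-----*---
---**----
---------
---------
---------
18) ---------
---------
---**----
---<-*---
-----*---
---**----
---------
---------
---------
19) ---------
---------
---^*----
---*-*---
-----*---
---**----
---------
---------
---------
20) ---------
---------
--<-*----
---*-*---
-----*---
---**----
---------
---------
---------
21) ---------
--^------
--*-*----
---*-*---
-----*---
---**----
---------
---------
---------
22) ---------
--*>-----
--*-*----
---*-*---
-----*---
---**----
---------
---------
---------
23) ---------
--**-----
--*v*----
---*-*---
-----*---
---**----
---------
---------
---------
24) ---------
--**-----
--<**----
---*-*---
-----*---
---**----
---------
---------
---------
25) ---------
--**-----
---**----
--v*-*---
-----*---
---**----
---------
---------
---------
26) ---------
--**-----
---**----
-<**-*---
-----*---
---**----
---------
---------
---------
27) ---------
--**-----
-^-**----
-***-*---
-----*---
---**----
---------
---------
---------

1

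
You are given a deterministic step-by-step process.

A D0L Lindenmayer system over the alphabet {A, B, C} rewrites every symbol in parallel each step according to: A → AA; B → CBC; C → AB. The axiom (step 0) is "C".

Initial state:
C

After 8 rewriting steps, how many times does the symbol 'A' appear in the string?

398

gen 0: C
gen 1: AB
gen 2: AACBC
gen 3: AAAAABCBCAB
gen 4: AAAAAAAAAACBCABCBCABAACBC
gen 5: AAAAAAAAAAAAAAAAAAAAABCBCABAACBCABCBCABAACBCAAAAABCBCAB
gen 6: AAAAAAAAAAAAAAAAAAAAAAAAAAAAAAAAAAAAAAAAAACBCABCBCABAACBCA…CBCABAACBCABCBCABAACBCAAAAABCBCABAAAAAAAAAACBCABCBCABAACBC  (len 121)
gen 7: AAAAAAAAAAAAAAAAAAAAAAAAAAAAAAAAAAAAAAAAAAAAAAAAAAAAAAAAAA…CBCAAAAAAAAAAAAAAAAAAAAABCBCABAACBCABCBCABAACBCAAAAABCBCAB  (len 263)
gen 8: AAAAAAAAAAAAAAAAAAAAAAAAAAAAAAAAAAAAAAAAAAAAAAAAAAAAAAAAAA…CBCABAACBCABCBCABAACBCAAAAABCBCABAAAAAAAAAACBCABCBCABAACBC  (len 569)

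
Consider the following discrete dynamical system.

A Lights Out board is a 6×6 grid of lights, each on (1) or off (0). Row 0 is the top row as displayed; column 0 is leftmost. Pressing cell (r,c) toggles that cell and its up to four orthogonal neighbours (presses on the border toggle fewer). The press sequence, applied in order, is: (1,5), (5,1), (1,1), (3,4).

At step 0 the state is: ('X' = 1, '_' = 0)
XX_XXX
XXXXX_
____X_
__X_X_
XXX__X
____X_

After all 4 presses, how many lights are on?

18

[0] XX_XXX
XXXXX_
____X_
__X_X_
XXX__X
____X_
[1] XX_XX_
XXXX_X
____XX
__X_X_
XXX__X
____X_
[2] XX_XX_
XXXX_X
____XX
__X_X_
X_X__X
XXX_X_
[3] X__XX_
___X_X
_X__XX
__X_X_
X_X__X
XXX_X_
[4] X__XX_
___X_X
_X___X
__XX_X
X_X_XX
XXX_X_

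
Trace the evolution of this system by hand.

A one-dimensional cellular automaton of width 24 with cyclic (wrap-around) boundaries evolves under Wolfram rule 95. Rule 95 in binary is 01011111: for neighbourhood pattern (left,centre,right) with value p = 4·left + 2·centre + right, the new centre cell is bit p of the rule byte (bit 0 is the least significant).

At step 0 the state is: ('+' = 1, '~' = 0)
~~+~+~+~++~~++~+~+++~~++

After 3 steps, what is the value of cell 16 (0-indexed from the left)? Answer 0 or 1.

step 0: ~~+~+~+~++~~++~+~+++~~++
step 1: +++~+~+~++++++~+~+~+++++
step 2: ~~+~+~+~+~~~~+~+~+~+~~~~
step 3: +++~+~+~++++++~+~+~+++++

0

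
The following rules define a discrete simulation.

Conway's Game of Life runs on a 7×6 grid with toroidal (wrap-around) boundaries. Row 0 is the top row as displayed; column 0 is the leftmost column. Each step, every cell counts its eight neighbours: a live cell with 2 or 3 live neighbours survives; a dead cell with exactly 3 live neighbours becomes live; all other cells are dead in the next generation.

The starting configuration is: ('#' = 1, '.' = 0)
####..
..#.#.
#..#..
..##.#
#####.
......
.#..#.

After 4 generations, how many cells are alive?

[0] ####..
..#.#.
#..#..
..##.#
#####.
......
.#..#.
[1] #...##
#...##
.#...#
.....#
##..##
#...##
##.#..
[2] ...#..
.#....
......
.#....
.#....
..##..
.#.#..
[3] ......
......
......
......
.#....
.#.#..
...##.
[4] ......
......
......
......
..#...
...##.
..###.

6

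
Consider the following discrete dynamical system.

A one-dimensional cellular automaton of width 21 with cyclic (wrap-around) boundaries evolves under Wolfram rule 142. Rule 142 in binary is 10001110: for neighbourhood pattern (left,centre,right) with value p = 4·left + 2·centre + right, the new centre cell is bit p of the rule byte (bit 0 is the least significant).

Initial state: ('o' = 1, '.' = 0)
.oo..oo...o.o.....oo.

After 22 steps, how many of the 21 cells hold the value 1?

10

t=0: .oo..oo...o.o.....oo.
t=1: oo..oo...oo.o....oo..
t=2: o..oo...oo..o...oo..o
t=3: ..oo...oo..oo..oo..oo
t=4: .oo...oo..oo..oo..oo.
t=5: oo...oo..oo..oo..oo..
t=6: o...oo..oo..oo..oo..o
t=7: ...oo..oo..oo..oo..oo
t=8: ..oo..oo..oo..oo..oo.
t=9: .oo..oo..oo..oo..oo..
t=10: oo..oo..oo..oo..oo...
t=11: o..oo..oo..oo..oo...o
t=12: ..oo..oo..oo..oo...oo
t=13: .oo..oo..oo..oo...oo.
t=14: oo..oo..oo..oo...oo..
t=15: o..oo..oo..oo...oo..o
t=16: ..oo..oo..oo...oo..oo
t=17: .oo..oo..oo...oo..oo.
t=18: oo..oo..oo...oo..oo..
t=19: o..oo..oo...oo..oo..o
t=20: ..oo..oo...oo..oo..oo
t=21: .oo..oo...oo..oo..oo.
t=22: oo..oo...oo..oo..oo..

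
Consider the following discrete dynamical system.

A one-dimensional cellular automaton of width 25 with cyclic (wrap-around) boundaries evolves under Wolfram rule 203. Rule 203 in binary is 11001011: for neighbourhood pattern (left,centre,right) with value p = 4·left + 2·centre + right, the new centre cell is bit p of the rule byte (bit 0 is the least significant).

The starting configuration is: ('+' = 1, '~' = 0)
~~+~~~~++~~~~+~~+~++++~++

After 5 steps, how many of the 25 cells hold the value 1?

gen 0: ~~+~~~~++~~~~+~~+~++++~++
gen 1: ~+~~+++++~+++~~+~~++++~++
gen 2: ~~~++++++~+++~+~~+++++~++
gen 3: ~++++++++~+++~~~++++++~++
gen 4: ~++++++++~+++~++++++++~++
gen 5: ~++++++++~+++~++++++++~++

21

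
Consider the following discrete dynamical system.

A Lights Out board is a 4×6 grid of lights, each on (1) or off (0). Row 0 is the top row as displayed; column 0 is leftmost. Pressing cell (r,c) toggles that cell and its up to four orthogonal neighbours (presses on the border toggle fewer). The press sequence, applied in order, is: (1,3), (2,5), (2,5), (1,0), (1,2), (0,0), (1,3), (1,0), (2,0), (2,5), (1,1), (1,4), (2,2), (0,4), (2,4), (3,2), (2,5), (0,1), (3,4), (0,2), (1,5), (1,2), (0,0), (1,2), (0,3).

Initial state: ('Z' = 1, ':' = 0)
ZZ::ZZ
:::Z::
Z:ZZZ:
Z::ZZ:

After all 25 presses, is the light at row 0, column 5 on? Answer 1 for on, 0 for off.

t=0: ZZ::ZZ
:::Z::
Z:ZZZ:
Z::ZZ:
t=1: ZZ:ZZZ
::Z:Z:
Z:Z:Z:
Z::ZZ:
t=2: ZZ:ZZZ
::Z:ZZ
Z:Z::Z
Z::ZZZ
t=3: ZZ:ZZZ
::Z:Z:
Z:Z:Z:
Z::ZZ:
t=4: :Z:ZZZ
ZZZ:Z:
::Z:Z:
Z::ZZ:
t=5: :ZZZZZ
Z::ZZ:
::::Z:
Z::ZZ:
t=6: Z:ZZZZ
:::ZZ:
::::Z:
Z::ZZ:
t=7: Z:Z:ZZ
::Z:::
:::ZZ:
Z::ZZ:
t=8: ::Z:ZZ
ZZZ:::
Z::ZZ:
Z::ZZ:
t=9: ::Z:ZZ
:ZZ:::
:Z:ZZ:
:::ZZ:
t=10: ::Z:ZZ
:ZZ::Z
:Z:Z:Z
:::ZZZ
t=11: :ZZ:ZZ
Z::::Z
:::Z:Z
:::ZZZ
t=12: :ZZ::Z
Z::ZZ:
:::ZZZ
:::ZZZ
t=13: :ZZ::Z
Z:ZZZ:
:ZZ:ZZ
::ZZZZ
t=14: :ZZZZ:
Z:ZZ::
:ZZ:ZZ
::ZZZZ
t=15: :ZZZZ:
Z:ZZZ:
:ZZZ::
::ZZ:Z
t=16: :ZZZZ:
Z:ZZZ:
:Z:Z::
:Z:::Z
t=17: :ZZZZ:
Z:ZZZZ
:Z:ZZZ
:Z::::
t=18: Z::ZZ:
ZZZZZZ
:Z:ZZZ
:Z::::
t=19: Z::ZZ:
ZZZZZZ
:Z:Z:Z
:Z:ZZZ
t=20: ZZZ:Z:
ZZ:ZZZ
:Z:Z:Z
:Z:ZZZ
t=21: ZZZ:ZZ
ZZ:Z::
:Z:Z::
:Z:ZZZ
t=22: ZZ::ZZ
Z:Z:::
:ZZZ::
:Z:ZZZ
t=23: ::::ZZ
::Z:::
:ZZZ::
:Z:ZZZ
t=24: ::Z:ZZ
:Z:Z::
:Z:Z::
:Z:ZZZ
t=25: :::Z:Z
:Z::::
:Z:Z::
:Z:ZZZ

1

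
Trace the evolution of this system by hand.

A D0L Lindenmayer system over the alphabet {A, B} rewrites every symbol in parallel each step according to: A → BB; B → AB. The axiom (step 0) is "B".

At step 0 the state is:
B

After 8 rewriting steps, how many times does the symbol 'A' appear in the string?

85

0) B
1) AB
2) BBAB
3) ABABBBAB
4) BBABBBABABABBBAB
5) ABABBBABABABBBABBBABBBABABABBBAB
6) BBABBBABABABBBABBBABBBABABABBBABABABBBABABABBBABBBABBBABABABBBAB
7) ABABBBABABABBBABBBABBBABABABBBABABABBBABABABBBABBBABBBABAB…ABABABBBABBBABBBABABABBBABABABBBABABABBBABBBABBBABABABBBAB  (len 128)
8) BBABBBABABABBBABBBABBBABABABBBABABABBBABABABBBABBBABBBABAB…ABABABBBABBBABBBABABABBBABABABBBABABABBBABBBABBBABABABBBAB  (len 256)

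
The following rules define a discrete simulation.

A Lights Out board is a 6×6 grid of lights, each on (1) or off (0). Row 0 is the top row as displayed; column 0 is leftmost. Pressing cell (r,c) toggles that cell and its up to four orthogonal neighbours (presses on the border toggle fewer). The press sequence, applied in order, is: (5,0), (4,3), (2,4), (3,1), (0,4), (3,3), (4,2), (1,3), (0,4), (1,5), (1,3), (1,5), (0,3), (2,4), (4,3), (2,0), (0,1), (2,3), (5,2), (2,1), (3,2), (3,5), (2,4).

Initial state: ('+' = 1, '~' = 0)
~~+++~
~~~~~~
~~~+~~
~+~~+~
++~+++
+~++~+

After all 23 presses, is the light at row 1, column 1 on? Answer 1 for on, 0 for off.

0

step 0: ~~+++~
~~~~~~
~~~+~~
~+~~+~
++~+++
+~++~+
step 1: ~~+++~
~~~~~~
~~~+~~
~+~~+~
~+~+++
~+++~+
step 2: ~~+++~
~~~~~~
~~~+~~
~+~++~
~++~~+
~++~~+
step 3: ~~+++~
~~~~+~
~~~~++
~+~+~~
~++~~+
~++~~+
step 4: ~~+++~
~~~~+~
~+~~++
+~++~~
~~+~~+
~++~~+
step 5: ~~+~~+
~~~~~~
~+~~++
+~++~~
~~+~~+
~++~~+
step 6: ~~+~~+
~~~~~~
~+~+++
+~~~+~
~~++~+
~++~~+
step 7: ~~+~~+
~~~~~~
~+~+++
+~+~+~
~+~~~+
~+~~~+
step 8: ~~++~+
~~+++~
~+~~++
+~+~+~
~+~~~+
~+~~~+
step 9: ~~+~+~
~~++~~
~+~~++
+~+~+~
~+~~~+
~+~~~+
step 10: ~~+~++
~~++++
~+~~+~
+~+~+~
~+~~~+
~+~~~+
step 11: ~~++++
~~~~~+
~+~++~
+~+~+~
~+~~~+
~+~~~+
step 12: ~~+++~
~~~~+~
~+~+++
+~+~+~
~+~~~+
~+~~~+
step 13: ~~~~~~
~~~++~
~+~+++
+~+~+~
~+~~~+
~+~~~+
step 14: ~~~~~~
~~~+~~
~+~~~~
+~+~~~
~+~~~+
~+~~~+
step 15: ~~~~~~
~~~+~~
~+~~~~
+~++~~
~+++++
~+~+~+
step 16: ~~~~~~
+~~+~~
+~~~~~
~~++~~
~+++++
~+~+~+
step 17: +++~~~
++~+~~
+~~~~~
~~++~~
~+++++
~+~+~+
step 18: +++~~~
++~~~~
+~+++~
~~+~~~
~+++++
~+~+~+
step 19: +++~~~
++~~~~
+~+++~
~~+~~~
~+~+++
~~+~~+
step 20: +++~~~
+~~~~~
~+~++~
~++~~~
~+~+++
~~+~~+
step 21: +++~~~
+~~~~~
~++++~
~~~+~~
~+++++
~~+~~+
step 22: +++~~~
+~~~~~
~+++++
~~~+++
~++++~
~~+~~+
step 23: +++~~~
+~~~+~
~++~~~
~~~+~+
~++++~
~~+~~+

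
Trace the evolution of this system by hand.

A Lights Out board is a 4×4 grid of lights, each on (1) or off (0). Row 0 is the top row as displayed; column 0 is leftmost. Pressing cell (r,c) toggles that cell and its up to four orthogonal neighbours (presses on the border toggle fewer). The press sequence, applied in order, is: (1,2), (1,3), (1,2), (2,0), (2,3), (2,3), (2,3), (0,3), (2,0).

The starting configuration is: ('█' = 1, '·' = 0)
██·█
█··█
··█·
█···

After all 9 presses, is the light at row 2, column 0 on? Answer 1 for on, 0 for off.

0) ██·█
█··█
··█·
█···
1) ████
███·
····
█···
2) ███·
██·█
···█
█···
3) ██··
█·█·
··██
█···
4) ██··
··█·
████
····
5) ██··
··██
██··
···█
6) ██··
··█·
████
····
7) ██··
··██
██··
···█
8) ████
··█·
██··
···█
9) ████
█·█·
····
█··█

0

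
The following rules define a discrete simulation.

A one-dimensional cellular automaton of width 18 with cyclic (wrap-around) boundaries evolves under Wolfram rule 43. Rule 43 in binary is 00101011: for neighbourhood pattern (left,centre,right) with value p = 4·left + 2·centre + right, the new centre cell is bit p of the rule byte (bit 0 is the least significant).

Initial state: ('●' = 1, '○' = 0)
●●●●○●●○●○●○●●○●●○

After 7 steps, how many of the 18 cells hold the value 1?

t=0: ●●●●○●●○●○●○●●○●●○
t=1: ●○○○●●○●○●○●●○●●○●
t=2: ○○●●●○●○●○●●○●●○●●
t=3: ○●●○○●○●○●●○●●○●●○
t=4: ●●○○●○●○●●○●●○●●○○
t=5: ●○○●○●○●●○●●○●●○○●
t=6: ○○●○●○●●○●●○●●○○●●
t=7: ○●○●○●●○●●○●●○○●●○

10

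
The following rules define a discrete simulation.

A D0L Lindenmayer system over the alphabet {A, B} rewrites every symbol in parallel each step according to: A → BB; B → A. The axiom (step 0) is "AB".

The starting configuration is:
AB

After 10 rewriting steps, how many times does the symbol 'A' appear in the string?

32

k=0  AB
k=1  BBA
k=2  AABB
k=3  BBBBAA
k=4  AAAABBBB
k=5  BBBBBBBBAAAA
k=6  AAAAAAAABBBBBBBB
k=7  BBBBBBBBBBBBBBBBAAAAAAAA
k=8  AAAAAAAAAAAAAAAABBBBBBBBBBBBBBBB
k=9  BBBBBBBBBBBBBBBBBBBBBBBBBBBBBBBBAAAAAAAAAAAAAAAA
k=10  AAAAAAAAAAAAAAAAAAAAAAAAAAAAAAAABBBBBBBBBBBBBBBBBBBBBBBBBBBBBBBB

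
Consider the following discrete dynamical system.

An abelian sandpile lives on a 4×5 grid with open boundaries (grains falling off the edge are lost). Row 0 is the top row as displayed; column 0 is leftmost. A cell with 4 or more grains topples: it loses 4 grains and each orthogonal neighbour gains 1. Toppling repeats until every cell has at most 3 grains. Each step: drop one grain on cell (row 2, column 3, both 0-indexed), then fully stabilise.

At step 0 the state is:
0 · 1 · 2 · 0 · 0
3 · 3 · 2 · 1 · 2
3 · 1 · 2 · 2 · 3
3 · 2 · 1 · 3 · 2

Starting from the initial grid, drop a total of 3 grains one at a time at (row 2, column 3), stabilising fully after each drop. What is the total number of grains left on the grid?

35

gen 0: 0 · 1 · 2 · 0 · 0
3 · 3 · 2 · 1 · 2
3 · 1 · 2 · 2 · 3
3 · 2 · 1 · 3 · 2
gen 1: 0 · 1 · 2 · 0 · 0
3 · 3 · 2 · 1 · 2
3 · 1 · 2 · 3 · 3
3 · 2 · 1 · 3 · 2
gen 2: 0 · 1 · 2 · 0 · 0
3 · 3 · 2 · 2 · 3
3 · 1 · 3 · 2 · 1
3 · 2 · 2 · 1 · 0
gen 3: 0 · 1 · 2 · 0 · 0
3 · 3 · 2 · 2 · 3
3 · 1 · 3 · 3 · 1
3 · 2 · 2 · 1 · 0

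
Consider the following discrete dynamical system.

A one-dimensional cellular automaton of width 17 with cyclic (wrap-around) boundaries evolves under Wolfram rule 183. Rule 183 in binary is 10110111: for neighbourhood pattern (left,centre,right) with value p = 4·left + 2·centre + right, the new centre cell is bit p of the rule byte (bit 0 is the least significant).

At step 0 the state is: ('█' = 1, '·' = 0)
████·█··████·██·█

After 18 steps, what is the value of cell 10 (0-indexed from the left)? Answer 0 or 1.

gen 0: ████·█··████·██·█
gen 1: ███·████·██·█··█·
gen 2: ·█·█·██·█··██████
gen 3: █████··████·████·
gen 4: ·███·██·██·█·██·█
gen 5: █·█·█··█··███··██
gen 6: ·█████████·█·██·█
gen 7: █·███████·███··██
gen 8: ·█·█████·█·█·██·█
gen 9: ███·███·█████··██
gen 10: ██·█·█·█·███·██·█
gen 11: █·███████·█·█··█·
gen 12: ██·█████·████████
gen 13: █·█·███·█·███████
gen 14: ·███·█·███·██████
gen 15: █·█·███·█·█·████·
gen 16: ████·█·█████·██·█
gen 17: ███·███·███·█··█·
gen 18: ·█·█·█·█·█·██████

0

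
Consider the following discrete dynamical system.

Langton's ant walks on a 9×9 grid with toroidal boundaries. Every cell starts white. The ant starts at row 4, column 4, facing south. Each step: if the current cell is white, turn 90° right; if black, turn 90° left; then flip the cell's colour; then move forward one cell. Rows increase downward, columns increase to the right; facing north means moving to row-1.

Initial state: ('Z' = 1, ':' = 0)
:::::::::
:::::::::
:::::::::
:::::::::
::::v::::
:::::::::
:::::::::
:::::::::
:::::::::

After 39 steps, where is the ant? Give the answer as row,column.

1,4

k=0  :::::::::
:::::::::
:::::::::
:::::::::
::::v::::
:::::::::
:::::::::
:::::::::
:::::::::
k=1  :::::::::
:::::::::
:::::::::
:::::::::
:::<Z::::
:::::::::
:::::::::
:::::::::
:::::::::
k=2  :::::::::
:::::::::
:::::::::
:::^:::::
:::ZZ::::
:::::::::
:::::::::
:::::::::
:::::::::
k=3  :::::::::
:::::::::
:::::::::
:::Z>::::
:::ZZ::::
:::::::::
:::::::::
:::::::::
:::::::::
k=4  :::::::::
:::::::::
:::::::::
:::ZZ::::
:::Zv::::
:::::::::
:::::::::
:::::::::
:::::::::
k=5  :::::::::
:::::::::
:::::::::
:::ZZ::::
:::Z:>:::
:::::::::
:::::::::
:::::::::
:::::::::
k=6  :::::::::
:::::::::
:::::::::
:::ZZ::::
:::Z:Z:::
:::::v:::
:::::::::
:::::::::
:::::::::
k=7  :::::::::
:::::::::
:::::::::
:::ZZ::::
:::Z:Z:::
::::<Z:::
:::::::::
:::::::::
:::::::::
k=8  :::::::::
:::::::::
:::::::::
:::ZZ::::
:::Z^Z:::
::::ZZ:::
:::::::::
:::::::::
:::::::::
k=9  :::::::::
:::::::::
:::::::::
:::ZZ::::
:::ZZ>:::
::::ZZ:::
:::::::::
:::::::::
:::::::::
k=10  :::::::::
:::::::::
:::::::::
:::ZZ^:::
:::ZZ::::
::::ZZ:::
:::::::::
:::::::::
:::::::::
k=11  :::::::::
:::::::::
:::::::::
:::ZZZ>::
:::ZZ::::
::::ZZ:::
:::::::::
:::::::::
:::::::::
k=12  :::::::::
:::::::::
:::::::::
:::ZZZZ::
:::ZZ:v::
::::ZZ:::
:::::::::
:::::::::
:::::::::
k=13  :::::::::
:::::::::
:::::::::
:::ZZZZ::
:::ZZ<Z::
::::ZZ:::
:::::::::
:::::::::
:::::::::
k=14  :::::::::
:::::::::
:::::::::
:::ZZ^Z::
:::ZZZZ::
::::ZZ:::
:::::::::
:::::::::
:::::::::
k=15  :::::::::
:::::::::
:::::::::
:::Z<:Z::
:::ZZZZ::
::::ZZ:::
:::::::::
:::::::::
:::::::::
k=16  :::::::::
:::::::::
:::::::::
:::Z::Z::
:::ZvZZ::
::::ZZ:::
:::::::::
:::::::::
:::::::::
k=17  :::::::::
:::::::::
:::::::::
:::Z::Z::
:::Z:>Z::
::::ZZ:::
:::::::::
:::::::::
:::::::::
k=18  :::::::::
:::::::::
:::::::::
:::Z:^Z::
:::Z::Z::
::::ZZ:::
:::::::::
:::::::::
:::::::::
k=19  :::::::::
:::::::::
:::::::::
:::Z:Z>::
:::Z::Z::
::::ZZ:::
:::::::::
:::::::::
:::::::::
k=20  :::::::::
:::::::::
::::::^::
:::Z:Z:::
:::Z::Z::
::::ZZ:::
:::::::::
:::::::::
:::::::::
k=21  :::::::::
:::::::::
::::::Z>:
:::Z:Z:::
:::Z::Z::
::::ZZ:::
:::::::::
:::::::::
:::::::::
k=22  :::::::::
:::::::::
::::::ZZ:
:::Z:Z:v:
:::Z::Z::
::::ZZ:::
:::::::::
:::::::::
:::::::::
k=23  :::::::::
:::::::::
::::::ZZ:
:::Z:Z<Z:
:::Z::Z::
::::ZZ:::
:::::::::
:::::::::
:::::::::
k=24  :::::::::
:::::::::
::::::^Z:
:::Z:ZZZ:
:::Z::Z::
::::ZZ:::
:::::::::
:::::::::
:::::::::
k=25  :::::::::
:::::::::
:::::<:Z:
:::Z:ZZZ:
:::Z::Z::
::::ZZ:::
:::::::::
:::::::::
:::::::::
k=26  :::::::::
:::::^:::
:::::Z:Z:
:::Z:ZZZ:
:::Z::Z::
::::ZZ:::
:::::::::
:::::::::
:::::::::
k=27  :::::::::
:::::Z>::
:::::Z:Z:
:::Z:ZZZ:
:::Z::Z::
::::ZZ:::
:::::::::
:::::::::
:::::::::
k=28  :::::::::
:::::ZZ::
:::::ZvZ:
:::Z:ZZZ:
:::Z::Z::
::::ZZ:::
:::::::::
:::::::::
:::::::::
k=29  :::::::::
:::::ZZ::
:::::<ZZ:
:::Z:ZZZ:
:::Z::Z::
::::ZZ:::
:::::::::
:::::::::
:::::::::
k=30  :::::::::
:::::ZZ::
::::::ZZ:
:::Z:vZZ:
:::Z::Z::
::::ZZ:::
:::::::::
:::::::::
:::::::::
k=31  :::::::::
:::::ZZ::
::::::ZZ:
:::Z::>Z:
:::Z::Z::
::::ZZ:::
:::::::::
:::::::::
:::::::::
k=32  :::::::::
:::::ZZ::
::::::^Z:
:::Z:::Z:
:::Z::Z::
::::ZZ:::
:::::::::
:::::::::
:::::::::
k=33  :::::::::
:::::ZZ::
:::::<:Z:
:::Z:::Z:
:::Z::Z::
::::ZZ:::
:::::::::
:::::::::
:::::::::
k=34  :::::::::
:::::^Z::
:::::Z:Z:
:::Z:::Z:
:::Z::Z::
::::ZZ:::
:::::::::
:::::::::
:::::::::
k=35  :::::::::
::::<:Z::
:::::Z:Z:
:::Z:::Z:
:::Z::Z::
::::ZZ:::
:::::::::
:::::::::
:::::::::
k=36  ::::^::::
::::Z:Z::
:::::Z:Z:
:::Z:::Z:
:::Z::Z::
::::ZZ:::
:::::::::
:::::::::
:::::::::
k=37  ::::Z>:::
::::Z:Z::
:::::Z:Z:
:::Z:::Z:
:::Z::Z::
::::ZZ:::
:::::::::
:::::::::
:::::::::
k=38  ::::ZZ:::
::::ZvZ::
:::::Z:Z:
:::Z:::Z:
:::Z::Z::
::::ZZ:::
:::::::::
:::::::::
:::::::::
k=39  ::::ZZ:::
::::<ZZ::
:::::Z:Z:
:::Z:::Z:
:::Z::Z::
::::ZZ:::
:::::::::
:::::::::
:::::::::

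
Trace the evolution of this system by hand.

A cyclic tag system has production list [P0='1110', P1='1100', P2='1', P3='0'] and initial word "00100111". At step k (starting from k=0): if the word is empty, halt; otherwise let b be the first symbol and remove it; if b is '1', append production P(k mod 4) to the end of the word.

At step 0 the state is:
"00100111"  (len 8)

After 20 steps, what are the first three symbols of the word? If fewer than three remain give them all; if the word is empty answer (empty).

100

gen 0: "00100111"  (len 8)
gen 1: "0100111"  (len 7)
gen 2: "100111"  (len 6)
gen 3: "001111"  (len 6)
gen 4: "01111"  (len 5)
gen 5: "1111"  (len 4)
gen 6: "1111100"  (len 7)
gen 7: "1111001"  (len 7)
gen 8: "1110010"  (len 7)
gen 9: "1100101110"  (len 10)
gen 10: "1001011101100"  (len 13)
gen 11: "0010111011001"  (len 13)
gen 12: "010111011001"  (len 12)
gen 13: "10111011001"  (len 11)
gen 14: "01110110011100"  (len 14)
gen 15: "1110110011100"  (len 13)
gen 16: "1101100111000"  (len 13)
gen 17: "1011001110001110"  (len 16)
gen 18: "0110011100011101100"  (len 19)
gen 19: "110011100011101100"  (len 18)
gen 20: "100111000111011000"  (len 18)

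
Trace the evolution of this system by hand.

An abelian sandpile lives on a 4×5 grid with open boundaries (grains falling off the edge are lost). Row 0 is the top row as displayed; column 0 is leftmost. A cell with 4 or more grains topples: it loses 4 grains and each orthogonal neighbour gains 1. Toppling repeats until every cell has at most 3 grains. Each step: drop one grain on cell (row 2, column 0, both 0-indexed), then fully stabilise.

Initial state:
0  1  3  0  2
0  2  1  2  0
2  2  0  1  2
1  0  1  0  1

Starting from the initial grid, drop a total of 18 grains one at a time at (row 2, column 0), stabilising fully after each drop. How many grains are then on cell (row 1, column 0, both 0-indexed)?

[0] 0  1  3  0  2
0  2  1  2  0
2  2  0  1  2
1  0  1  0  1
[1] 0  1  3  0  2
0  2  1  2  0
3  2  0  1  2
1  0  1  0  1
[2] 0  1  3  0  2
1  2  1  2  0
0  3  0  1  2
2  0  1  0  1
[3] 0  1  3  0  2
1  2  1  2  0
1  3  0  1  2
2  0  1  0  1
[4] 0  1  3  0  2
1  2  1  2  0
2  3  0  1  2
2  0  1  0  1
[5] 0  1  3  0  2
1  2  1  2  0
3  3  0  1  2
2  0  1  0  1
[6] 0  1  3  0  2
2  3  1  2  0
1  0  1  1  2
3  1  1  0  1
[7] 0  1  3  0  2
2  3  1  2  0
2  0  1  1  2
3  1  1  0  1
[8] 0  1  3  0  2
2  3  1  2  0
3  0  1  1  2
3  1  1  0  1
[9] 0  1  3  0  2
3  3  1  2  0
1  1  1  1  2
0  2  1  0  1
[10] 0  1  3  0  2
3  3  1  2  0
2  1  1  1  2
0  2  1  0  1
[11] 0  1  3  0  2
3  3  1  2  0
3  1  1  1  2
0  2  1  0  1
[12] 1  2  3  0  2
1  0  2  2  0
1  3  1  1  2
1  2  1  0  1
[13] 1  2  3  0  2
1  0  2  2  0
2  3  1  1  2
1  2  1  0  1
[14] 1  2  3  0  2
1  0  2  2  0
3  3  1  1  2
1  2  1  0  1
[15] 1  2  3  0  2
2  1  2  2  0
1  0  2  1  2
2  3  1  0  1
[16] 1  2  3  0  2
2  1  2  2  0
2  0  2  1  2
2  3  1  0  1
[17] 1  2  3  0  2
2  1  2  2  0
3  0  2  1  2
2  3  1  0  1
[18] 1  2  3  0  2
3  1  2  2  0
0  1  2  1  2
3  3  1  0  1

3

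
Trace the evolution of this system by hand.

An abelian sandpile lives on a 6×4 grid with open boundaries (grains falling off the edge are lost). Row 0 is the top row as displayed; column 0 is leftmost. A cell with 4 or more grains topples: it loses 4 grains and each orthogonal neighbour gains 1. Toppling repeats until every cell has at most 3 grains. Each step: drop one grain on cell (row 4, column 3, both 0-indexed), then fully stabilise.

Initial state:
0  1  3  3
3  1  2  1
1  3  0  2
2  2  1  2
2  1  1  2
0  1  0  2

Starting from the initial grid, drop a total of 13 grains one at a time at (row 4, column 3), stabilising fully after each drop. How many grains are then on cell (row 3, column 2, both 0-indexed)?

[0] 0  1  3  3
3  1  2  1
1  3  0  2
2  2  1  2
2  1  1  2
0  1  0  2
[1] 0  1  3  3
3  1  2  1
1  3  0  2
2  2  1  2
2  1  1  3
0  1  0  2
[2] 0  1  3  3
3  1  2  1
1  3  0  2
2  2  1  3
2  1  2  0
0  1  0  3
[3] 0  1  3  3
3  1  2  1
1  3  0  2
2  2  1  3
2  1  2  1
0  1  0  3
[4] 0  1  3  3
3  1  2  1
1  3  0  2
2  2  1  3
2  1  2  2
0  1  0  3
[5] 0  1  3  3
3  1  2  1
1  3  0  2
2  2  1  3
2  1  2  3
0  1  0  3
[6] 0  1  3  3
3  1  2  1
1  3  0  3
2  2  2  0
2  1  3  2
0  1  1  0
[7] 0  1  3  3
3  1  2  1
1  3  0  3
2  2  2  0
2  1  3  3
0  1  1  0
[8] 0  1  3  3
3  1  2  1
1  3  0  3
2  2  3  1
2  2  0  1
0  1  2  1
[9] 0  1  3  3
3  1  2  1
1  3  0  3
2  2  3  1
2  2  0  2
0  1  2  1
[10] 0  1  3  3
3  1  2  1
1  3  0  3
2  2  3  1
2  2  0  3
0  1  2  1
[11] 0  1  3  3
3  1  2  1
1  3  0  3
2  2  3  2
2  2  1  0
0  1  2  2
[12] 0  1  3  3
3  1  2  1
1  3  0  3
2  2  3  2
2  2  1  1
0  1  2  2
[13] 0  1  3  3
3  1  2  1
1  3  0  3
2  2  3  2
2  2  1  2
0  1  2  2

3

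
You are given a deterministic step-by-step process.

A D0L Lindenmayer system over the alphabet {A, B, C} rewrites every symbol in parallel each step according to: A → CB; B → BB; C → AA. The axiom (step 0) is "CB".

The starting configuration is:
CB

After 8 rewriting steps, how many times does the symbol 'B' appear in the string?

496

0) CB
1) AABB
2) CBCBBBBB
3) AABBAABBBBBBBBBB
4) CBCBBBBBCBCBBBBBBBBBBBBBBBBBBBBB
5) AABBAABBBBBBBBBBAABBAABBBBBBBBBBBBBBBBBBBBBBBBBBBBBBBBBBBBBBBBBB
6) CBCBBBBBCBCBBBBBBBBBBBBBBBBBBBBBCBCBBBBBCBCBBBBBBBBBBBBBBB…BBBBBBBBBBBBBBBBBBBBBBBBBBBBBBBBBBBBBBBBBBBBBBBBBBBBBBBBBB  (len 128)
7) AABBAABBBBBBBBBBAABBAABBBBBBBBBBBBBBBBBBBBBBBBBBBBBBBBBBBB…BBBBBBBBBBBBBBBBBBBBBBBBBBBBBBBBBBBBBBBBBBBBBBBBBBBBBBBBBB  (len 256)
8) CBCBBBBBCBCBBBBBBBBBBBBBBBBBBBBBCBCBBBBBCBCBBBBBBBBBBBBBBB…BBBBBBBBBBBBBBBBBBBBBBBBBBBBBBBBBBBBBBBBBBBBBBBBBBBBBBBBBB  (len 512)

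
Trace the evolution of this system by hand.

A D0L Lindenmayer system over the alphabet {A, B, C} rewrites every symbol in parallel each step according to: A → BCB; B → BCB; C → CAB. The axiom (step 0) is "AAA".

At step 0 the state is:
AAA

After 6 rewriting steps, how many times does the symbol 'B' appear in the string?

t=0: AAA
t=1: BCBBCBBCB
t=2: BCBCABBCBBCBCABBCBBCBCABBCB
t=3: BCBCABBCBCABBCBBCBBCBCABBCBBCBCABBCBCABBCBBCBBCBCABBCBBCBCABBCBCABBCBBCBBCBCABBCB
t=4: BCBCABBCBCABBCBBCBBCBCABBCBCABBCBBCBBCBCABBCBBCBCABBCBBCBC…BBCBCABBCBBCBBCBCABBCBBCBCABBCBBCBCABBCBCABBCBBCBBCBCABBCB  (len 243)
t=5: BCBCABBCBCABBCBBCBBCBCABBCBCABBCBBCBBCBCABBCBBCBCABBCBBCBC…BBCBCABBCBBCBBCBCABBCBBCBCABBCBBCBCABBCBCABBCBBCBBCBCABBCB  (len 729)
t=6: BCBCABBCBCABBCBBCBBCBCABBCBCABBCBBCBBCBCABBCBBCBCABBCBBCBC…BBCBCABBCBBCBBCBCABBCBBCBCABBCBBCBCABBCBCABBCBBCBBCBCABBCB  (len 2187)

1215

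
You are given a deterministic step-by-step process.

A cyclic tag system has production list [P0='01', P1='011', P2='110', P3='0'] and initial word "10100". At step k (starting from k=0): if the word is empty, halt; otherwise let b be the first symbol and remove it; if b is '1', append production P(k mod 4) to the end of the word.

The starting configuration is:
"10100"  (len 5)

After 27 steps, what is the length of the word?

10

t=0: "10100"  (len 5)
t=1: "010001"  (len 6)
t=2: "10001"  (len 5)
t=3: "0001110"  (len 7)
t=4: "001110"  (len 6)
t=5: "01110"  (len 5)
t=6: "1110"  (len 4)
t=7: "110110"  (len 6)
t=8: "101100"  (len 6)
t=9: "0110001"  (len 7)
t=10: "110001"  (len 6)
t=11: "10001110"  (len 8)
t=12: "00011100"  (len 8)
t=13: "0011100"  (len 7)
t=14: "011100"  (len 6)
t=15: "11100"  (len 5)
t=16: "11000"  (len 5)
t=17: "100001"  (len 6)
t=18: "00001011"  (len 8)
t=19: "0001011"  (len 7)
t=20: "001011"  (len 6)
t=21: "01011"  (len 5)
t=22: "1011"  (len 4)
t=23: "011110"  (len 6)
t=24: "11110"  (len 5)
t=25: "111001"  (len 6)
t=26: "11001011"  (len 8)
t=27: "1001011110"  (len 10)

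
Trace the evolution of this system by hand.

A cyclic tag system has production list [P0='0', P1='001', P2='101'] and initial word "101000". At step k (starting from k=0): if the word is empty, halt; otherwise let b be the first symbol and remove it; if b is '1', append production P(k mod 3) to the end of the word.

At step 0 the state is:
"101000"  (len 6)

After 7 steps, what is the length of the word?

3

step 0: "101000"  (len 6)
step 1: "010000"  (len 6)
step 2: "10000"  (len 5)
step 3: "0000101"  (len 7)
step 4: "000101"  (len 6)
step 5: "00101"  (len 5)
step 6: "0101"  (len 4)
step 7: "101"  (len 3)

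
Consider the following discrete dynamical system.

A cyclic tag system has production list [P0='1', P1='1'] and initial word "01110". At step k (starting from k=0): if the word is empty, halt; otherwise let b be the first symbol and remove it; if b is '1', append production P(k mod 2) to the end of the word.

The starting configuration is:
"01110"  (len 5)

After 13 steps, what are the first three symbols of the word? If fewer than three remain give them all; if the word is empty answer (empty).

111

k=0  "01110"  (len 5)
k=1  "1110"  (len 4)
k=2  "1101"  (len 4)
k=3  "1011"  (len 4)
k=4  "0111"  (len 4)
k=5  "111"  (len 3)
k=6  "111"  (len 3)
k=7  "111"  (len 3)
k=8  "111"  (len 3)
k=9  "111"  (len 3)
k=10  "111"  (len 3)
k=11  "111"  (len 3)
k=12  "111"  (len 3)
k=13  "111"  (len 3)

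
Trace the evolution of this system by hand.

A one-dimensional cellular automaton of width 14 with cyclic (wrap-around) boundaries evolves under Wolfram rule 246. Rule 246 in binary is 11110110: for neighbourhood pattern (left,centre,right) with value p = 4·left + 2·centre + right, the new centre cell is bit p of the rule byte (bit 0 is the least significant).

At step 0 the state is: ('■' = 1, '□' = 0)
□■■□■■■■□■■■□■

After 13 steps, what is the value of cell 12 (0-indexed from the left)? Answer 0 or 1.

1

t=0: □■■□■■■■□■■■□■
t=1: ■□■■□■■■■□■■■■
t=2: ■■□■■□■■■■□■■■
t=3: ■■■□■■□■■■■□■■
t=4: ■■■■□■■□■■■■□■
t=5: ■■■■■□■■□■■■■□
t=6: □■■■■■□■■□■■■■
t=7: ■□■■■■■□■■□■■■
t=8: ■■□■■■■■□■■□■■
t=9: ■■■□■■■■■□■■□■
t=10: ■■■■□■■■■■□■■□
t=11: □■■■■□■■■■■□■■
t=12: ■□■■■■□■■■■■□■
t=13: ■■□■■■■□■■■■■□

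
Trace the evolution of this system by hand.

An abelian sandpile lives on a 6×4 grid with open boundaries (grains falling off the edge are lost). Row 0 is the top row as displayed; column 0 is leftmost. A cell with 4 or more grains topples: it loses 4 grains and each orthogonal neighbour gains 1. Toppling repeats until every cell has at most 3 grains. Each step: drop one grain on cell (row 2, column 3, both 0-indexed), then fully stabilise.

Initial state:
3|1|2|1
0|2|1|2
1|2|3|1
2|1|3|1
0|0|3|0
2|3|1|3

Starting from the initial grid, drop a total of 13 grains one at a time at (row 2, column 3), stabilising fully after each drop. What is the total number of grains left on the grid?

45

step 0: 3|1|2|1
0|2|1|2
1|2|3|1
2|1|3|1
0|0|3|0
2|3|1|3
step 1: 3|1|2|1
0|2|1|2
1|2|3|2
2|1|3|1
0|0|3|0
2|3|1|3
step 2: 3|1|2|1
0|2|1|2
1|2|3|3
2|1|3|1
0|0|3|0
2|3|1|3
step 3: 3|1|2|1
0|2|2|3
1|3|1|1
2|2|1|3
0|1|0|1
2|3|2|3
step 4: 3|1|2|1
0|2|2|3
1|3|1|2
2|2|1|3
0|1|0|1
2|3|2|3
step 5: 3|1|2|1
0|2|2|3
1|3|1|3
2|2|1|3
0|1|0|1
2|3|2|3
step 6: 3|1|2|2
0|2|3|0
1|3|2|2
2|2|2|0
0|1|0|2
2|3|2|3
step 7: 3|1|2|2
0|2|3|0
1|3|2|3
2|2|2|0
0|1|0|2
2|3|2|3
step 8: 3|1|2|2
0|2|3|1
1|3|3|0
2|2|2|1
0|1|0|2
2|3|2|3
step 9: 3|1|2|2
0|2|3|1
1|3|3|1
2|2|2|1
0|1|0|2
2|3|2|3
step 10: 3|1|2|2
0|2|3|1
1|3|3|2
2|2|2|1
0|1|0|2
2|3|2|3
step 11: 3|1|2|2
0|2|3|1
1|3|3|3
2|2|2|1
0|1|0|2
2|3|2|3
step 12: 3|2|3|2
1|0|1|3
2|1|2|1
2|3|3|2
0|1|0|2
2|3|2|3
step 13: 3|2|3|2
1|0|1|3
2|1|2|2
2|3|3|2
0|1|0|2
2|3|2|3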